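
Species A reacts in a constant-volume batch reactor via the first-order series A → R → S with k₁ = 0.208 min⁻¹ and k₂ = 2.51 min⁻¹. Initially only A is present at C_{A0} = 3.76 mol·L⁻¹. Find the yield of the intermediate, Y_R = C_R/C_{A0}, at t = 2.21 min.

0.0567

The intermediate concentration in a first-order A→B→C sequence is C_R = k₁C_{A0}(e^(−k₁t) − e^(−k₂t))/(k₂−k₁).
e^(−k₁t) = e^(−0.208×2.21) = e^(−0.4597) = 0.6315; e^(−k₂t) = e^(−5.547) = 0.003899.
C_R = 0.208×3.76/(2.51−0.208) × (0.6315−0.003899) = 0.3397×0.6276 = 0.2132 mol·L⁻¹.
Y_R = C_R/C_{A0} = 0.2132/3.76 = 0.0567.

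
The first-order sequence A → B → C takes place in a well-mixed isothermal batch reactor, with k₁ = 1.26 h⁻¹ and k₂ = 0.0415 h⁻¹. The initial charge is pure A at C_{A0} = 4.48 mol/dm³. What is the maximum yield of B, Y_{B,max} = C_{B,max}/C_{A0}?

For a first-order series the maximum intermediate yield is C_{B,max}/C_{A0} = (k₁/k₂)^[k₂/(k₂−k₁)].
= (1.26/0.0415)^(0.0415/(0.0415−1.26)) = (30.36)^(-0.03406) = 0.8903.

0.890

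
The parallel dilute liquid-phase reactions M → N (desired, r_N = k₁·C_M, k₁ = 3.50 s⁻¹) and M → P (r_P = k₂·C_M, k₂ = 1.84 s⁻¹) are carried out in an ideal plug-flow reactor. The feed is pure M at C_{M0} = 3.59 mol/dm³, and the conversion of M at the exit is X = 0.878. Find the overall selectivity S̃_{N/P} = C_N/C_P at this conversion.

C_M = C_{M0}(1−X) = 0.4380 mol/dm³.
Both paths are first order in M, so the instantaneous fraction to N is constant: dC_N/d(−C_M) = k₁/(k₁+k₂) = 0.6554.
C_N = 0.6554·(C_{M0}−C_M) = 0.6554×3.152 = 2.07 mol/dm³.
C_P = (C_{M0}−C_M)−C_N = 1.086 mol/dm³; S̃_{N/P} = 2.066/1.086 = 1.90.

1.90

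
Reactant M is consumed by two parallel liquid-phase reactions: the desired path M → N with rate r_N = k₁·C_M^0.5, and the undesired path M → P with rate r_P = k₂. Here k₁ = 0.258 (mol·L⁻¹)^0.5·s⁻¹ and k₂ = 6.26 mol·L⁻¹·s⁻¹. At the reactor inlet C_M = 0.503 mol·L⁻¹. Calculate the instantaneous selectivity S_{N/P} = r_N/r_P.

0.0292

S_{N/P} = r_N/r_P = (k₁·C_M^0.5)/(k₂) = (k₁/k₂)·C_M^0.5.
= (0.258×0.5030^0.5) / (6.26) = 0.1830/6.260 = 0.0292.
Since the desired path is higher order in M, keeping C_M high (PFR or concentrated feed) favours N.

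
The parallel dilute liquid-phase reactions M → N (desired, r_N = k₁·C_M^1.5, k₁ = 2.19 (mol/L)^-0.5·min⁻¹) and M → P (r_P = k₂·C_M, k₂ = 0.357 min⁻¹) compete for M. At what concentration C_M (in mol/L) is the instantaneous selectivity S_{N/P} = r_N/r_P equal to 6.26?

1.04 mol/L

S_{N/P} = (k₁/k₂)·C_M^0.5 ⇒ C_M = (S·k₂/k₁)^(2).
= (6.26×0.357/2.19)^(2) = (1.020)^(2) = 1.04 mol/L.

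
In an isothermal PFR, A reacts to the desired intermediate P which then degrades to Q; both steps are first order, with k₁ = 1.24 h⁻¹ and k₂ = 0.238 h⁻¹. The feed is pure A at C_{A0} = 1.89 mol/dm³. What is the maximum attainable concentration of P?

1.28 mol/dm³

For a first-order series the maximum intermediate yield is C_{P,max}/C_{A0} = (k₁/k₂)^[k₂/(k₂−k₁)].
= (1.24/0.238)^(0.238/(0.238−1.24)) = (5.210)^(-0.2375) = 0.6757.
C_{P,max} = 0.6757×1.89 = 1.28 mol/dm³.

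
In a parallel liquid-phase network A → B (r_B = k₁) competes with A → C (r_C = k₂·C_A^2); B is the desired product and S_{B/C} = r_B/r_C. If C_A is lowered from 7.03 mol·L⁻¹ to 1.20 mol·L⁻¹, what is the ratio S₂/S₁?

34.3

S_{B/C} = (k₁/k₂)·C_A^-2, so S₂/S₁ = (C_{A,2}/C_{A,1})^-2.
= (1.20/7.03)^(-2) = (0.1707)^(-2) = 34.3.
Selectivity toward B rises as C_A falls — low-concentration operation is favoured.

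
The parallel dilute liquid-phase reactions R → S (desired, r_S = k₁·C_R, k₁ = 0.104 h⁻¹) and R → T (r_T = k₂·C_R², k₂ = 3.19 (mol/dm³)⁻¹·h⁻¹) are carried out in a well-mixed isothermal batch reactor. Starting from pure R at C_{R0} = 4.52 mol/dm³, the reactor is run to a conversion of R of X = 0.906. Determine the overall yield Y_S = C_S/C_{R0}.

0.0166

C_R = C_{R0}(1−X) = 0.4249 mol/dm³.
Along a PFR/batch, dC_S/dC_R = −r_S/(r_S+r_T) = −k₁/(k₁+k₂·C_R).
Integrating from C_{R0} to C_R: C_S = (0.104/3.19)·ln[(0.104+3.19·4.52)/(0.104+3.19·0.425)] = 0.03260·ln(14.52/1.459) = 0.07491 mol/dm³.
Y_S = C_S/C_{R0} = 0.07491/4.52 = 0.0166.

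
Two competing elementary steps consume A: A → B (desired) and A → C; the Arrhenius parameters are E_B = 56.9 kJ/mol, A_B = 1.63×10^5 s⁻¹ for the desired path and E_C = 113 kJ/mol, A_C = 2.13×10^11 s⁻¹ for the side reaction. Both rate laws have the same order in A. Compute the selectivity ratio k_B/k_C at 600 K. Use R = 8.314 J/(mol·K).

0.0586

With equal orders, S_{B/C} = k_B/k_C = (A_B/A_C)·exp[(E_C−E_B)/(RT)].
(E_C−E_B)/(RT) = (113−56.9)×10³/(8.314×600) = 56100/4988 = 11.25.
k_B/k_C = (1.63×10^5/2.13×10^11)·exp(11.25) = 7.653×10^-7 × 76580 = 0.0586.
Since E_B < E_C, lowering the temperature improves selectivity toward B.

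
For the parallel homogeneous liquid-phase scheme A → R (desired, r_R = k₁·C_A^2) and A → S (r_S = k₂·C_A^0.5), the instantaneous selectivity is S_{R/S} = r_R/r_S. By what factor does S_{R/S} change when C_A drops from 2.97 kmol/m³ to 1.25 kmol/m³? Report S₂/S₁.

S_{R/S} = (k₁/k₂)·C_A^1.5, so S₂/S₁ = (C_{A,2}/C_{A,1})^1.5.
= (1.25/2.97)^1.5 = (0.4209)^1.5 = 0.273.
Selectivity toward R falls as C_A falls — high-concentration operation is favoured.

0.273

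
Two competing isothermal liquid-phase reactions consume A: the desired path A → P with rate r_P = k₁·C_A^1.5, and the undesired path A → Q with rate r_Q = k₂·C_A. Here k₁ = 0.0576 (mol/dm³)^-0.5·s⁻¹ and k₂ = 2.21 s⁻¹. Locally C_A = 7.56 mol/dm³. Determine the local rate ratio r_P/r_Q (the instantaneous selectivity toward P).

S_{P/Q} = r_P/r_Q = (k₁·C_A^1.5)/(k₂·C_A) = (k₁/k₂)·C_A^0.5.
= (0.0576×7.560^1.5) / (2.21×7.560) = 1.197/16.71 = 0.0717.

0.0717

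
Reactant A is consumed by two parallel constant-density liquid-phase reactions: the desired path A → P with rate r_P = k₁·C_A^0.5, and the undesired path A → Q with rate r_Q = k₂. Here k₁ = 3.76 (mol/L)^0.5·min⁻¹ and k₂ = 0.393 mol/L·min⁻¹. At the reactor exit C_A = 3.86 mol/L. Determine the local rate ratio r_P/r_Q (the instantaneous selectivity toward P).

18.8

S_{P/Q} = r_P/r_Q = (k₁·C_A^0.5)/(k₂) = (k₁/k₂)·C_A^0.5.
= (3.76×3.860^0.5) / (0.393) = 7.387/0.3930 = 18.8.
Since the desired path is higher order in A, keeping C_A high (PFR or concentrated feed) favours P.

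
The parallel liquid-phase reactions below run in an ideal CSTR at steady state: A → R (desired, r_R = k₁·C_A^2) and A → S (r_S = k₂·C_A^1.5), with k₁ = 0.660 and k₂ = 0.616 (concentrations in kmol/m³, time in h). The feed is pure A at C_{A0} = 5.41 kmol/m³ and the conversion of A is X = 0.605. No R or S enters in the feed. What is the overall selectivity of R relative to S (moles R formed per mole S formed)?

Exit C_A = C_{A0}(1−X) = 5.41×0.395 = 2.137 kmol/m³.
A CSTR operates uniformly at the exit composition, giving r_R = 3.014 and r_S = 1.924 (each k·C_A^n at C_A = 2.137).
Overall selectivity = C_R/C_S = r_Rτ/(r_Sτ) = r_R/r_S = 1.57.

1.57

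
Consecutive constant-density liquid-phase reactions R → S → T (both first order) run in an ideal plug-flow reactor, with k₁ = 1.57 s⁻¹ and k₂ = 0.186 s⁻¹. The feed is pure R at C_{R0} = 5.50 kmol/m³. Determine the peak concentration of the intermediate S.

For a first-order series the maximum intermediate yield is C_{S,max}/C_{R0} = (k₁/k₂)^[k₂/(k₂−k₁)].
= (1.57/0.186)^(0.186/(0.186−1.57)) = (8.441)^(-0.1344) = 0.7508.
C_{S,max} = 0.7508×5.50 = 4.13 kmol/m³.

4.13 kmol/m³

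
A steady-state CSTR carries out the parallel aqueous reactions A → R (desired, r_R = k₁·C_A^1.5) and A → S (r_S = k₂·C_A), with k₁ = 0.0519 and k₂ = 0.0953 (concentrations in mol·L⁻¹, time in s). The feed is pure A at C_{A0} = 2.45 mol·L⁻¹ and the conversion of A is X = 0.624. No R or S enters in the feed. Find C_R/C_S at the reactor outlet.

Exit C_A = C_{A0}(1−X) = 2.45×0.376 = 0.9212 mol·L⁻¹.
Rates in a CSTR are evaluated at the outlet concentration: r_R = 0.0519×0.9212^1.5 = 0.04589, r_S = 0.0953×0.9212 = 0.08779.
Overall selectivity = C_R/C_S = r_Rτ/(r_Sτ) = r_R/r_S = 0.523.

0.523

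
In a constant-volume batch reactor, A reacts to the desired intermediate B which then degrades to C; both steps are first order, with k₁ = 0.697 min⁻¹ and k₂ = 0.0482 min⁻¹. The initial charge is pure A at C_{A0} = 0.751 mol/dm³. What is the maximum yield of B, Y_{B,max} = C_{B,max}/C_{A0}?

Evaluating C_B at t_opt = ln(k₂/k₁)/(k₂−k₁) gives C_{B,max}/C_{A0} = (k₁/k₂)^[k₂/(k₂−k₁)].
= (0.697/0.0482)^(0.0482/(0.0482−0.697)) = (14.46)^(-0.07429) = 0.8200.

0.820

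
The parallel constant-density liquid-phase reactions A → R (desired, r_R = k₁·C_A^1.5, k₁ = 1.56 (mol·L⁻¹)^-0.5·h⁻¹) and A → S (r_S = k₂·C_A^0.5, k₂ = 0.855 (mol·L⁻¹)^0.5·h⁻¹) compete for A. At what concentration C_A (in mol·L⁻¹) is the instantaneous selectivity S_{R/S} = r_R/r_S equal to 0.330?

S_{R/S} = (k₁/k₂)·C_A ⇒ C_A = S·k₂/k₁.
= 0.330×0.855/1.56 = 0.181 mol·L⁻¹.

0.181 mol·L⁻¹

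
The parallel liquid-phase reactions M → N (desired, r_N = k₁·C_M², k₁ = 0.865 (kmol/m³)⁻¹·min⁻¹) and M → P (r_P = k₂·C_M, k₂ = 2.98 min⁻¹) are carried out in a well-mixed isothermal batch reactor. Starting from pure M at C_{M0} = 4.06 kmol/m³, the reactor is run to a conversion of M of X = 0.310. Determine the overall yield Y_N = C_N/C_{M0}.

C_M = C_{M0}(1−X) = 2.801 kmol/m³.
Along a PFR/batch, dC_P/dC_M = −r_P/(r_N+r_P) = −k₂/(k₂+k₁·C_M).
Integrating from C_{M0} to C_M: C_P = (2.98/0.865)·ln[(2.98+0.865·4.06)/(2.98+0.865·2.80)] = 3.445·ln(6.492/5.403) = 0.6324 kmol/m³.
Then C_N = (C_{M0}−C_M) − C_P = 1.259 − 0.6324 = 0.6262 kmol/m³.
Y_N = C_N/C_{M0} = 0.6262/4.06 = 0.154.

0.154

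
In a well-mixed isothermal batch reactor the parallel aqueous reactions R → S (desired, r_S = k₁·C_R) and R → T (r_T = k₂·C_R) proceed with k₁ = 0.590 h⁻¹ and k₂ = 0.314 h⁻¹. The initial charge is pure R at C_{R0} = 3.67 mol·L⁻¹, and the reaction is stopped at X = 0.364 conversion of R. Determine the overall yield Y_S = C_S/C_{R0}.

0.238

C_R = C_{R0}(1−X) = 2.334 mol·L⁻¹.
Both paths are first order in R, so the instantaneous fraction to S is constant: dC_S/d(−C_R) = k₁/(k₁+k₂) = 0.6527.
C_S = 0.6527·(C_{R0}−C_R) = 0.6527×1.336 = 0.872 mol·L⁻¹.
Y_S = C_S/C_{R0} = 0.8719/3.67 = 0.238.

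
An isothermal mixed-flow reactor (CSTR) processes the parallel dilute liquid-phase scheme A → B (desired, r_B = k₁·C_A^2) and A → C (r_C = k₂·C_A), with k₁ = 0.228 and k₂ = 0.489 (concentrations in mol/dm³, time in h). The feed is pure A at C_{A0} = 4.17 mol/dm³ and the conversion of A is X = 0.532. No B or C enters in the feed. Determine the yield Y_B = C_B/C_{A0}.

Exit C_A = C_{A0}(1−X) = 4.17×0.468 = 1.952 mol/dm³.
A CSTR operates uniformly at the exit composition, giving r_B = 0.8684 and r_C = 0.9543 (each k·C_A^n at C_A = 1.952).
Fraction of consumed A going to B: r_B/(r_B+r_C) = 0.4764.
C_B = 0.4764·C_{A0}·X = 0.4764×4.17×0.532 = 1.06 mol/dm³; Y_B = C_B/C_{A0} = 0.253.

0.253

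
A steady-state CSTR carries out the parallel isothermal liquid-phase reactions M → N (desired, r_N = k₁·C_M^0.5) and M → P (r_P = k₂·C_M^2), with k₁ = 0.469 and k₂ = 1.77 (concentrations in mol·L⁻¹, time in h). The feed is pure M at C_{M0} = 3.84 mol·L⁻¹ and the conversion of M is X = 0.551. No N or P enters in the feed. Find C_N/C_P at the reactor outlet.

0.117

Exit C_M = C_{M0}(1−X) = 3.84×0.449 = 1.724 mol·L⁻¹.
Rates in a CSTR are evaluated at the outlet concentration: r_N = 0.469×1.724^0.5 = 0.6158, r_P = 1.77×1.724^2 = 5.262.
Overall selectivity = C_N/C_P = r_Nτ/(r_Pτ) = r_N/r_P = 0.117.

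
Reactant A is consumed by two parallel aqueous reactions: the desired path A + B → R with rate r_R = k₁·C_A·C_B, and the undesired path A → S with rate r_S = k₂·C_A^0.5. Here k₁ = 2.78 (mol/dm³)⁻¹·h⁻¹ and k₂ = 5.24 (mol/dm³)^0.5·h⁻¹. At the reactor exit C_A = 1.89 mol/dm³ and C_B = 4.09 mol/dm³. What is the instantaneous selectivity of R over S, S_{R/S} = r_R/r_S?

2.98

S_{R/S} = r_R/r_S = (k₁·C_A·C_B)/(k₂·C_A^0.5) = (k₁/k₂)·C_A^0.5·C_B.
= (2.78×1.890×4.090) / (5.24×1.890^0.5) = 21.49/7.204 = 2.98.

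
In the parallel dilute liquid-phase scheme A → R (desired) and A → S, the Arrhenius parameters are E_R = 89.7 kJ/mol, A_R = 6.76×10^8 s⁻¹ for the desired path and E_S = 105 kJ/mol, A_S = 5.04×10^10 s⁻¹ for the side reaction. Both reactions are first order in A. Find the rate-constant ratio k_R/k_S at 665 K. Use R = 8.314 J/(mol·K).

With equal orders, S_{R/S} = k_R/k_S = (A_R/A_S)·exp[(E_S−E_R)/(RT)].
(E_S−E_R)/(RT) = (105−89.7)×10³/(8.314×665) = 15300/5529 = 2.767.
k_R/k_S = (6.76×10^8/5.04×10^10)·exp(2.767) = 0.01341 × 15.92 = 0.213.

0.213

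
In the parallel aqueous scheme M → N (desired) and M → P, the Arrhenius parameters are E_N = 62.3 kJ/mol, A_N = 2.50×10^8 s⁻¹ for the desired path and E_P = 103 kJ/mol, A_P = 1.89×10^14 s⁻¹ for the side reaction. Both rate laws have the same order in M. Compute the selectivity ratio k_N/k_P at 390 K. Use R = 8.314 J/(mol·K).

0.374

k_N/k_P = (A_N/A_P)·exp[−(E_N−E_P)/(RT)] = (A_N/A_P)·exp[(E_P−E_N)/(RT)].
(E_P−E_N)/(RT) = (103−62.3)×10³/(8.314×390) = 40700/3242 = 12.55.
k_N/k_P = (2.50×10^8/1.89×10^14)·exp(12.55) = 1.323×10^-6 × 2.827×10^5 = 0.374.
Since E_N < E_P, lowering the temperature improves selectivity toward N.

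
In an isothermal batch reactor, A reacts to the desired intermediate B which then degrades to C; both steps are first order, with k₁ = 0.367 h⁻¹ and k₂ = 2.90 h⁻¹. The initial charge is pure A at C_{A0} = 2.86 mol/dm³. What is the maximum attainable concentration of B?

For a first-order series the maximum intermediate yield is C_{B,max}/C_{A0} = (k₁/k₂)^[k₂/(k₂−k₁)].
= (0.367/2.90)^(2.90/(2.90−0.367)) = (0.1266)^(1.145) = 0.09380.
C_{B,max} = 0.09380×2.86 = 0.268 mol/dm³.

0.268 mol/dm³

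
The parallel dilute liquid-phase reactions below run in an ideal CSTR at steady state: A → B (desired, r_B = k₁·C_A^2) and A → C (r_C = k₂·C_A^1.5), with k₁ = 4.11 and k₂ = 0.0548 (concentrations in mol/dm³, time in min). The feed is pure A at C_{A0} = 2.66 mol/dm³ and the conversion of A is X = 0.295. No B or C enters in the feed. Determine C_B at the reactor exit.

0.777 mol/dm³

Exit C_A = C_{A0}(1−X) = 2.66×0.705 = 1.875 mol/dm³.
A CSTR operates uniformly at the exit composition, giving r_B = 14.45 and r_C = 0.1407 (each k·C_A^n at C_A = 1.875).
Fraction of consumed A going to B: r_B/(r_B+r_C) = 0.9904.
C_B = 0.9904·C_{A0}·X = 0.9904×2.66×0.295 = 0.777 mol/dm³.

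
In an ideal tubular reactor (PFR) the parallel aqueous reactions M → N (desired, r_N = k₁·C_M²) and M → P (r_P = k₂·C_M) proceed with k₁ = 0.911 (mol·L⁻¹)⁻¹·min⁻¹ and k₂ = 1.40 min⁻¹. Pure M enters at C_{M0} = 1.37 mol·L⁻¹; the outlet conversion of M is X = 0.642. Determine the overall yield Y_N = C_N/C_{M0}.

0.238

C_M = C_{M0}(1−X) = 0.4905 mol·L⁻¹.
Along a PFR/batch, dC_P/dC_M = −r_P/(r_N+r_P) = −k₂/(k₂+k₁·C_M).
Integrating from C_{M0} to C_M: C_P = (1.40/0.911)·ln[(1.40+0.911·1.37)/(1.40+0.911·0.490)] = 1.537·ln(2.648/1.847) = 0.5538 mol·L⁻¹.
Then C_N = (C_{M0}−C_M) − C_P = 0.8795 − 0.5538 = 0.3257 mol·L⁻¹.
Y_N = C_N/C_{M0} = 0.3257/1.37 = 0.238.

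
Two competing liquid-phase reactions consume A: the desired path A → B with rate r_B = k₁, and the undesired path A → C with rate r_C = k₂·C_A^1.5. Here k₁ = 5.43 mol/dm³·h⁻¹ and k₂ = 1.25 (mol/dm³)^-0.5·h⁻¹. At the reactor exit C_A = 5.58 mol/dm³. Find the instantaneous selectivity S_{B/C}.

0.330

S_{B/C} = r_B/r_C = (k₁)/(k₂·C_A^1.5) = (k₁/k₂)·C_A^-1.5.
= (5.43) / (1.25×5.580^1.5) = 5.430/16.48 = 0.330.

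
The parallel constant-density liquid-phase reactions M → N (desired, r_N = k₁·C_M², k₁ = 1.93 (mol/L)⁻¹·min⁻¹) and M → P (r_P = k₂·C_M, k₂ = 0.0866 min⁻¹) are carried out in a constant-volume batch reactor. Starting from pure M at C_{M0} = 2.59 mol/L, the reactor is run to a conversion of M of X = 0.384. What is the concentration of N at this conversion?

0.973 mol/L

C_M = C_{M0}(1−X) = 1.595 mol/L.
Along a PFR/batch, dC_P/dC_M = −r_P/(r_N+r_P) = −k₂/(k₂+k₁·C_M).
Integrating from C_{M0} to C_M: C_P = (0.0866/1.93)·ln[(0.0866+1.93·2.59)/(0.0866+1.93·1.60)] = 0.04487·ln(5.085/3.166) = 0.02127 mol/L.
Then C_N = (C_{M0}−C_M) − C_P = 0.9946 − 0.02127 = 0.9733 mol/L.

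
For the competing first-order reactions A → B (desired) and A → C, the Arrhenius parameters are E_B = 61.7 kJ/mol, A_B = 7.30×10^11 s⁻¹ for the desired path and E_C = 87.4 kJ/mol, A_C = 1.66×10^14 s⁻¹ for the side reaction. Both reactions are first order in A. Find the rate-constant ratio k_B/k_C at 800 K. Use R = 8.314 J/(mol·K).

With equal orders, S_{B/C} = k_B/k_C = (A_B/A_C)·exp[(E_C−E_B)/(RT)].
(E_C−E_B)/(RT) = (87.4−61.7)×10³/(8.314×800) = 25700/6651 = 3.864.
k_B/k_C = (7.30×10^11/1.66×10^14)·exp(3.864) = 0.004398 × 47.65 = 0.210.

0.210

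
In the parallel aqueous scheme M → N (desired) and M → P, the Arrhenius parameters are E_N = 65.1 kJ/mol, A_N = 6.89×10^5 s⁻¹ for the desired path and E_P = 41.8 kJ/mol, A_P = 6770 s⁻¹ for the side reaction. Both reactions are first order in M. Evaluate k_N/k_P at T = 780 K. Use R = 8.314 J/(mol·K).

Since both paths have the same order in M, the concentration cancels and S_{N/P} = k_N/k_P = (A_N/A_P)·exp[(E_P−E_N)/(RT)].
(E_P−E_N)/(RT) = (41.8−65.1)×10³/(8.314×780) = -23300/6485 = -3.593.
k_N/k_P = (6.89×10^5/6770)·exp(-3.593) = 101.8 × 0.02752 = 2.80.
Since E_N > E_P, raising the temperature improves selectivity toward N.

2.80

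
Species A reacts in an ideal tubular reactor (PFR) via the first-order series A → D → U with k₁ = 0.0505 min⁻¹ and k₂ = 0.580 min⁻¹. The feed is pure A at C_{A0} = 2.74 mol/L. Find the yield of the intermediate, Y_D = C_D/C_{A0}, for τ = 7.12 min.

0.0650

For first-order series with pure A initially, C_D(τ) = k₁C_{A0}/(k₂−k₁)·(e^(−k₁τ) − e^(−k₂τ)).
e^(−k₁τ) = e^(−0.0505×7.12) = e^(−0.3596) = 0.6980; e^(−k₂τ) = e^(−4.130) = 0.01609.
C_D = 0.0505×2.74/(0.580−0.0505) × (0.6980−0.01609) = 0.2613×0.6819 = 0.1782 mol/L.
Y_D = C_D/C_{A0} = 0.1782/2.74 = 0.0650.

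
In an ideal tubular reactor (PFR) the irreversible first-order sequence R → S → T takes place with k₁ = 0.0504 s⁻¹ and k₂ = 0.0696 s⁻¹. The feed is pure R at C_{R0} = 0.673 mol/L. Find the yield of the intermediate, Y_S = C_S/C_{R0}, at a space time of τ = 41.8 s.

Solving the coupled first-order balances gives C_S(τ) = [k₁/(k₂−k₁)]·C_{R0}·(e^(−k₁τ) − e^(−k₂τ)).
e^(−k₁τ) = e^(−0.0504×41.8) = e^(−2.107) = 0.1216; e^(−k₂τ) = e^(−2.909) = 0.05451.
C_S = 0.0504×0.673/(0.0696−0.0504) × (0.1216−0.05451) = 1.767×0.06712 = 0.1186 mol/L.
Y_S = C_S/C_{R0} = 0.1186/0.673 = 0.176.

0.176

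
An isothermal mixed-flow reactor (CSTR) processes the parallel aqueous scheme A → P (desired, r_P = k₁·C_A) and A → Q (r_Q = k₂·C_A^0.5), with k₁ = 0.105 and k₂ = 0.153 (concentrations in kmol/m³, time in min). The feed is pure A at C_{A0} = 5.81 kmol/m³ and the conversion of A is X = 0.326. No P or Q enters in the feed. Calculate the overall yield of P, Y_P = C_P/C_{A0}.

0.188

Exit C_A = C_{A0}(1−X) = 5.81×0.674 = 3.916 kmol/m³.
In a CSTR the entire volume is at exit conditions, so r_P = 0.105×3.916 = 0.4112 and r_Q = 0.153×3.916^0.5 = 0.3028.
Fraction of consumed A going to P: r_P/(r_P+r_Q) = 0.5759.
C_P = 0.5759·C_{A0}·X = 0.5759×5.81×0.326 = 1.09 kmol/m³; Y_P = C_P/C_{A0} = 0.188.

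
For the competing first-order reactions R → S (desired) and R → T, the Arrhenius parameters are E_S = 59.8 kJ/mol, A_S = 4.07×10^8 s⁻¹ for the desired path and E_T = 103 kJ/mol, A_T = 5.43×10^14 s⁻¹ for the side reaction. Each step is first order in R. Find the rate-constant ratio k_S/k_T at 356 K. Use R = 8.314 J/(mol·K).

1.64

With equal orders, S_{S/T} = k_S/k_T = (A_S/A_T)·exp[(E_T−E_S)/(RT)].
(E_T−E_S)/(RT) = (103−59.8)×10³/(8.314×356) = 43200/2960 = 14.60.
k_S/k_T = (4.07×10^8/5.43×10^14)·exp(14.60) = 7.495×10^-7 × 2.182×10^6 = 1.64.
Since E_S < E_T, lowering the temperature improves selectivity toward S.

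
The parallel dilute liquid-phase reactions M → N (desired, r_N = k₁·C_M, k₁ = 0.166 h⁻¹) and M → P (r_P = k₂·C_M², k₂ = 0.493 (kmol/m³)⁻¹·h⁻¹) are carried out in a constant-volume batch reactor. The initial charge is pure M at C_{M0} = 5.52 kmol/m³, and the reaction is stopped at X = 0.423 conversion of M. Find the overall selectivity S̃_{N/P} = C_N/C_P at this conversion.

0.0792

C_M = C_{M0}(1−X) = 3.185 kmol/m³.
Along a PFR/batch, dC_N/dC_M = −r_N/(r_N+r_P) = −k₁/(k₁+k₂·C_M).
Integrating from C_{M0} to C_M: C_N = (0.166/0.493)·ln[(0.166+0.493·5.52)/(0.166+0.493·3.19)] = 0.3367·ln(2.887/1.736) = 0.1713 kmol/m³.
C_P = (C_{M0}−C_M)−C_N = 2.164 kmol/m³; S̃_{N/P} = 0.1713/2.164 = 0.0792.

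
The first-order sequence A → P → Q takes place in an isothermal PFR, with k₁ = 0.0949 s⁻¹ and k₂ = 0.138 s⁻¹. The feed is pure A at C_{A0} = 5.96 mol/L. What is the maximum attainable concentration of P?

1.80 mol/L

At the optimum, C_{P,max}/C_{A0} = (k₁/k₂)^[k₂/(k₂−k₁)].
= (0.0949/0.138)^(0.138/(0.138−0.0949)) = (0.6877)^(3.202) = 0.3015.
C_{P,max} = 0.3015×5.96 = 1.80 mol/L.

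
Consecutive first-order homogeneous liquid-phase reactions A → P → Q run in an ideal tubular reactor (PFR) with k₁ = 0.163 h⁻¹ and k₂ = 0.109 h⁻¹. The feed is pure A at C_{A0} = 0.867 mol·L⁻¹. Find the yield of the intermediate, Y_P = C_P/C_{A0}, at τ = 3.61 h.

0.361

Solving the coupled first-order balances gives C_P(τ) = [k₁/(k₂−k₁)]·C_{A0}·(e^(−k₁τ) − e^(−k₂τ)).
e^(−k₁τ) = e^(−0.163×3.61) = e^(−0.5884) = 0.5552; e^(−k₂τ) = e^(−0.3935) = 0.6747.
C_P = 0.163×0.867/(0.109−0.163) × (0.5552−0.6747) = (-2.617)×(-0.1195) = 0.3127 mol·L⁻¹.
Y_P = C_P/C_{A0} = 0.3127/0.867 = 0.361.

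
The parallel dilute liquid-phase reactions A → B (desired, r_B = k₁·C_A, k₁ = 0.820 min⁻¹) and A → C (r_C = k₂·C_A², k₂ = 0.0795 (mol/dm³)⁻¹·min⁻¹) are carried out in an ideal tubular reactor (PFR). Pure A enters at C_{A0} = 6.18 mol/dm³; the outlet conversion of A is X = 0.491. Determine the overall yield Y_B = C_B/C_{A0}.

C_A = C_{A0}(1−X) = 3.146 mol/dm³.
Along a PFR/batch, dC_B/dC_A = −r_B/(r_B+r_C) = −k₁/(k₁+k₂·C_A).
Integrating from C_{A0} to C_A: C_B = (0.820/0.0795)·ln[(0.820+0.0795·6.18)/(0.820+0.0795·3.15)] = 10.31·ln(1.311/1.070) = 2.097 mol/dm³.
Y_B = C_B/C_{A0} = 2.097/6.18 = 0.339.

0.339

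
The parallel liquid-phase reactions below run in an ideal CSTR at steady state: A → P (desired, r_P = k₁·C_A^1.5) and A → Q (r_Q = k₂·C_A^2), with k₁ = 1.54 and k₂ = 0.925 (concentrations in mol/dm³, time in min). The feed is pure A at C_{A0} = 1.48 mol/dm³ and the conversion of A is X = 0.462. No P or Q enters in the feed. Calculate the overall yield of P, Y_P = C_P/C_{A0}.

Exit C_A = C_{A0}(1−X) = 1.48×0.538 = 0.7962 mol/dm³.
A CSTR operates uniformly at the exit composition, giving r_P = 1.094 and r_Q = 0.5864 (each k·C_A^n at C_A = 0.7962).
Fraction of consumed A going to P: r_P/(r_P+r_Q) = 0.6511.
C_P = 0.6511·C_{A0}·X = 0.6511×1.48×0.462 = 0.445 mol/dm³; Y_P = C_P/C_{A0} = 0.301.

0.301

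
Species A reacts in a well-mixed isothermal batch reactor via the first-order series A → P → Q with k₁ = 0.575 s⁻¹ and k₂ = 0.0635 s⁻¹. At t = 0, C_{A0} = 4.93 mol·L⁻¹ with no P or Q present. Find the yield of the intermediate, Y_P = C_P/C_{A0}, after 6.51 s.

0.717

Solving the coupled first-order balances gives C_P(t) = [k₁/(k₂−k₁)]·C_{A0}·(e^(−k₁t) − e^(−k₂t)).
e^(−k₁t) = e^(−0.575×6.51) = e^(−3.743) = 0.02368; e^(−k₂t) = e^(−0.4134) = 0.6614.
C_P = 0.575×4.93/(0.0635−0.575) × (0.02368−0.6614) = (-5.542)×(-0.6377) = 3.534 mol·L⁻¹.
Y_P = C_P/C_{A0} = 3.534/4.93 = 0.717.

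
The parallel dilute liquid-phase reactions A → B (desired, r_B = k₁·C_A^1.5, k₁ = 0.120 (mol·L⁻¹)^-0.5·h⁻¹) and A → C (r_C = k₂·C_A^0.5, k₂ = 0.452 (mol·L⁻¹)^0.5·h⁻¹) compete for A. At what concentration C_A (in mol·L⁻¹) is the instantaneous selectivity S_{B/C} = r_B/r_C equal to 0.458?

S_{B/C} = (k₁/k₂)·C_A ⇒ C_A = S·k₂/k₁.
= 0.458×0.452/0.120 = 1.73 mol·L⁻¹.

1.73 mol·L⁻¹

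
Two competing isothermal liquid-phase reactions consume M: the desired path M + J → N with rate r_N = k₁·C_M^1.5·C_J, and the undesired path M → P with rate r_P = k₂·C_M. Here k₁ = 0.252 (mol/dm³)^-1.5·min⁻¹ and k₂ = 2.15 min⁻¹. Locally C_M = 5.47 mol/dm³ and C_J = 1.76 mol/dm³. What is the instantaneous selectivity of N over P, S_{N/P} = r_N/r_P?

S_{N/P} = r_N/r_P = (k₁·C_M^1.5·C_J)/(k₂·C_M) = (k₁/k₂)·C_M^0.5·C_J.
= (0.252×5.470^1.5×1.760) / (2.15×5.470) = 5.674/11.76 = 0.482.

0.482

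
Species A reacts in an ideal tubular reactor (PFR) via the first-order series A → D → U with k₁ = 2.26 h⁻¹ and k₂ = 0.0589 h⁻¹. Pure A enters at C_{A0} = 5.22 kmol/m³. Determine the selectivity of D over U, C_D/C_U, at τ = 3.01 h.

6.13

Solving the coupled first-order balances gives C_D(τ) = [k₁/(k₂−k₁)]·C_{A0}·(e^(−k₁τ) − e^(−k₂τ)).
e^(−k₁τ) = e^(−2.26×3.01) = e^(−6.803) = 0.001111; e^(−k₂τ) = e^(−0.1773) = 0.8375.
C_D = 2.26×5.22/(0.0589−2.26) × (0.001111−0.8375) = (-5.360)×(-0.8364) = 4.483 kmol/m³.
C_A = C_{A0}e^(−k₁τ) = 0.005799 kmol/m³, so C_U = C_{A0}−C_A−C_D = 0.7312 kmol/m³; C_D/C_U = 6.13.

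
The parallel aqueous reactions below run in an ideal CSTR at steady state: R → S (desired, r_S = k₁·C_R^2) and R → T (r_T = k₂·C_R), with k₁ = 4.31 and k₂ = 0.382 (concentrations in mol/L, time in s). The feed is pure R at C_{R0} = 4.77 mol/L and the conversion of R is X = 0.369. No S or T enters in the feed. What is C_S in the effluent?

Exit C_R = C_{R0}(1−X) = 4.77×0.631 = 3.010 mol/L.
Rates in a CSTR are evaluated at the outlet concentration: r_S = 4.31×3.010^2 = 39.05, r_T = 0.382×3.010 = 1.150.
Fraction of consumed R going to S: r_S/(r_S+r_T) = 0.9714.
C_S = 0.9714·C_{R0}·X = 0.9714×4.77×0.369 = 1.71 mol/L.

1.71 mol/L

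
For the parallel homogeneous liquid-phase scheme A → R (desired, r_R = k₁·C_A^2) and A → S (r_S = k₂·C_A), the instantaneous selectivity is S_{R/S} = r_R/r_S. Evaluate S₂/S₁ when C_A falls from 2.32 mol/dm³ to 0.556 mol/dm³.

0.240

S_{R/S} = (k₁/k₂)·C_A, so S₂/S₁ = (C_{A,2}/C_{A,1}).
= 0.556/2.32 = 0.240.
Selectivity toward R falls as C_A falls — high-concentration operation is favoured.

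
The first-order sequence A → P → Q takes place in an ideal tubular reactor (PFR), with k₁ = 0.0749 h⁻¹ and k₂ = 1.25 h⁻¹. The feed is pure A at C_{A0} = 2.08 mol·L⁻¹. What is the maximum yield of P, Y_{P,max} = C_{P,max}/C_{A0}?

Evaluating C_P at τ_opt = ln(k₂/k₁)/(k₂−k₁) gives C_{P,max}/C_{A0} = (k₁/k₂)^[k₂/(k₂−k₁)].
= (0.0749/1.25)^(1.25/(1.25−0.0749)) = (0.05992)^(1.064) = 0.05008.

0.0501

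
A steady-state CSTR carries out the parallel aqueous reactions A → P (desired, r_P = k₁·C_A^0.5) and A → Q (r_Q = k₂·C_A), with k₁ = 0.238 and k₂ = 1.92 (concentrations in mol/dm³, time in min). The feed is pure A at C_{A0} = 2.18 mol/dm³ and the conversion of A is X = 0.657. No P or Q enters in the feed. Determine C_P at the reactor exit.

0.180 mol/dm³

Exit C_A = C_{A0}(1−X) = 2.18×0.343 = 0.7477 mol/dm³.
In a CSTR the entire volume is at exit conditions, so r_P = 0.238×0.7477^0.5 = 0.2058 and r_Q = 1.92×0.7477 = 1.436.
Fraction of consumed A going to P: r_P/(r_P+r_Q) = 0.1254.
C_P = 0.1254·C_{A0}·X = 0.1254×2.18×0.657 = 0.180 mol/dm³.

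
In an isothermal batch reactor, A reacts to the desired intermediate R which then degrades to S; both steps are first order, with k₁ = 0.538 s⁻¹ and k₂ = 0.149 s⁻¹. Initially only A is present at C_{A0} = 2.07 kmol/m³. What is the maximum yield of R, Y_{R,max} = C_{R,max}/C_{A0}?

0.612

Evaluating C_R at t_opt = ln(k₂/k₁)/(k₂−k₁) gives C_{R,max}/C_{A0} = (k₁/k₂)^[k₂/(k₂−k₁)].
= (0.538/0.149)^(0.149/(0.149−0.538)) = (3.611)^(-0.3830) = 0.6115.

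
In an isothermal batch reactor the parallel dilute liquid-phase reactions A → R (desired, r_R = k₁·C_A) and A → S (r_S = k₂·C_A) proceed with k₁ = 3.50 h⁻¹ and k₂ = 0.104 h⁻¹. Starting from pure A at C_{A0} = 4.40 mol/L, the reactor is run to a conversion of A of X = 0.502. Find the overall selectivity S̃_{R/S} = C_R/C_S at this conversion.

33.7

C_A = C_{A0}(1−X) = 2.191 mol/L.
Both paths are first order in A, so the instantaneous fraction to R is constant: dC_R/d(−C_A) = k₁/(k₁+k₂) = 0.9711.
C_R = 0.9711·(C_{A0}−C_A) = 0.9711×2.209 = 2.15 mol/L.
C_S = (C_{A0}−C_A)−C_R = 0.06374 mol/L; S̃_{R/S} = 2.145/0.06374 = 33.7.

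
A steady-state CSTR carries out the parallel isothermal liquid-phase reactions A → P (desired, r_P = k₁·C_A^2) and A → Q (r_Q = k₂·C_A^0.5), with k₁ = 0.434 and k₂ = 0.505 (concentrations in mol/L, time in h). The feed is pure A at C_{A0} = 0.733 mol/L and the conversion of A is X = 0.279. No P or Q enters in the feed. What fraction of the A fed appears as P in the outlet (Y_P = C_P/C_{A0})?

Exit C_A = C_{A0}(1−X) = 0.733×0.721 = 0.5285 mol/L.
Rates in a CSTR are evaluated at the outlet concentration: r_P = 0.434×0.5285^2 = 0.1212, r_Q = 0.505×0.5285^0.5 = 0.3671.
Fraction of consumed A going to P: r_P/(r_P+r_Q) = 0.2482.
C_P = 0.2482·C_{A0}·X = 0.2482×0.733×0.279 = 0.0508 mol/L; Y_P = C_P/C_{A0} = 0.0693.

0.0693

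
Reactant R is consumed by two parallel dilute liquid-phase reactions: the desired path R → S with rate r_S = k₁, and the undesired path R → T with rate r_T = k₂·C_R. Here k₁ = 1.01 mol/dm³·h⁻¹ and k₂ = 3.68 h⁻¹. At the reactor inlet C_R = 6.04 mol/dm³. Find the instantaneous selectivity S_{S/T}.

S_{S/T} = r_S/r_T = (k₁)/(k₂·C_R) = (k₁/k₂)·C_R⁻¹.
= (1.01) / (3.68×6.040) = 1.010/22.23 = 0.0454.
The undesired path is higher order in R, so low C_R (CSTR or dilute feed) favours S.

0.0454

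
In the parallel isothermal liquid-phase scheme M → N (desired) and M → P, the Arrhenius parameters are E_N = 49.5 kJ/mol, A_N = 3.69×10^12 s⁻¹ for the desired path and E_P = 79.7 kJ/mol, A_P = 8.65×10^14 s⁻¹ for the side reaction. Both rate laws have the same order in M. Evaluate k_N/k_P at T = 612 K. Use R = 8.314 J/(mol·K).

1.61

With equal orders, S_{N/P} = k_N/k_P = (A_N/A_P)·exp[(E_P−E_N)/(RT)].
(E_P−E_N)/(RT) = (79.7−49.5)×10³/(8.314×612) = 30200/5088 = 5.935.
k_N/k_P = (3.69×10^12/8.65×10^14)·exp(5.935) = 0.004266 × 378.2 = 1.61.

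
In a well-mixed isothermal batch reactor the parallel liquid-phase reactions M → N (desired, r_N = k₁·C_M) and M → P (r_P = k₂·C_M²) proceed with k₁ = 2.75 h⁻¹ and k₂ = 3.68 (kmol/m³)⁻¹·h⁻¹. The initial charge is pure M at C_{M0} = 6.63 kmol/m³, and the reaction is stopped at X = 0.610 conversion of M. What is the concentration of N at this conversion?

0.594 kmol/m³

C_M = C_{M0}(1−X) = 2.586 kmol/m³.
Along a PFR/batch, dC_N/dC_M = −r_N/(r_N+r_P) = −k₁/(k₁+k₂·C_M).
Integrating from C_{M0} to C_M: C_N = (2.75/3.68)·ln[(2.75+3.68·6.63)/(2.75+3.68·2.59)] = 0.7473·ln(27.15/12.27) = 0.5937 kmol/m³.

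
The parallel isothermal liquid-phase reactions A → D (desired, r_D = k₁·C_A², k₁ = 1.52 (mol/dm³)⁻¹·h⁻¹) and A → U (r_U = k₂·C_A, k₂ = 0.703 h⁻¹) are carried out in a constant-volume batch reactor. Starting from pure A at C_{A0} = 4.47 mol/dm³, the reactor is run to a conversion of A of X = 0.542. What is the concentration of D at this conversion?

C_A = C_{A0}(1−X) = 2.047 mol/dm³.
Along a PFR/batch, dC_U/dC_A = −r_U/(r_D+r_U) = −k₂/(k₂+k₁·C_A).
Integrating from C_{A0} to C_A: C_U = (0.703/1.52)·ln[(0.703+1.52·4.47)/(0.703+1.52·2.05)] = 0.4625·ln(7.497/3.815) = 0.3125 mol/dm³.
Then C_D = (C_{A0}−C_A) − C_U = 2.423 − 0.3125 = 2.110 mol/dm³.

2.11 mol/dm³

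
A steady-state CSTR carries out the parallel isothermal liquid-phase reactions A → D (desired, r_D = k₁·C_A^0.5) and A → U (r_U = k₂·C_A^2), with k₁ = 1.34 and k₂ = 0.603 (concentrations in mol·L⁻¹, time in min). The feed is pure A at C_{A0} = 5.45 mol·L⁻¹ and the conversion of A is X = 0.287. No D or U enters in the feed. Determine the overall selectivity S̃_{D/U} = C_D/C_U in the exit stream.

0.290

Exit C_A = C_{A0}(1−X) = 5.45×0.713 = 3.886 mol·L⁻¹.
In a CSTR the entire volume is at exit conditions, so r_D = 1.34×3.886^0.5 = 2.641 and r_U = 0.603×3.886^2 = 9.105.
Overall selectivity = C_D/C_U = r_Dτ/(r_Uτ) = r_D/r_U = 0.290.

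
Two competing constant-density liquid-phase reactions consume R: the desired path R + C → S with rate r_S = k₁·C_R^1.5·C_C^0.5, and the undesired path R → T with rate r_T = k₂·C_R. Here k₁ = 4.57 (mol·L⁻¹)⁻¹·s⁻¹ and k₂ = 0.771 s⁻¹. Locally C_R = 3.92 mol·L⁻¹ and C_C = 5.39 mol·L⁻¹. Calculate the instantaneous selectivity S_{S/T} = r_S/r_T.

27.2

S_{S/T} = r_S/r_T = (k₁·C_R^1.5·C_C^0.5)/(k₂·C_R) = (k₁/k₂)·C_R^0.5·C_C^0.5.
= (4.57×3.920^1.5×5.390^0.5) / (0.771×3.920) = 82.35/3.022 = 27.2.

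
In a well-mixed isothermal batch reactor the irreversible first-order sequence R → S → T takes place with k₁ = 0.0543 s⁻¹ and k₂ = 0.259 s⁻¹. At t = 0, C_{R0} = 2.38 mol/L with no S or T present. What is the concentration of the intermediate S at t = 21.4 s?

0.195 mol/L

Solving the coupled first-order balances gives C_S(t) = [k₁/(k₂−k₁)]·C_{R0}·(e^(−k₁t) − e^(−k₂t)).
e^(−k₁t) = e^(−0.0543×21.4) = e^(−1.162) = 0.3129; e^(−k₂t) = e^(−5.543) = 0.003916.
C_S = 0.0543×2.38/(0.259−0.0543) × (0.3129−0.003916) = 0.6313×0.3089 = 0.1950 mol/L.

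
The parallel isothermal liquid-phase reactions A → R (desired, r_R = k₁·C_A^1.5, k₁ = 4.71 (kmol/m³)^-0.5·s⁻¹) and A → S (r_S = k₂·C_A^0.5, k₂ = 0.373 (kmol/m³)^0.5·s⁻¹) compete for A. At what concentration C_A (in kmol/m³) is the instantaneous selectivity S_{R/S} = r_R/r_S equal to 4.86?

0.385 kmol/m³

S_{R/S} = (k₁/k₂)·C_A ⇒ C_A = S·k₂/k₁.
= 4.86×0.373/4.71 = 0.385 kmol/m³.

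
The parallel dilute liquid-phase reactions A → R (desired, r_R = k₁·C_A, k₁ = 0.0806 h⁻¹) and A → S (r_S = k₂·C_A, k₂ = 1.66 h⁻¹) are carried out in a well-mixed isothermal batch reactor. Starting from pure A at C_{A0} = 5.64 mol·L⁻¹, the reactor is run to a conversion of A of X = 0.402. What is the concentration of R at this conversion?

0.105 mol·L⁻¹

C_A = C_{A0}(1−X) = 3.373 mol·L⁻¹.
Both paths are first order in A, so the instantaneous fraction to R is constant: dC_R/d(−C_A) = k₁/(k₁+k₂) = 0.04631.
C_R = 0.04631·(C_{A0}−C_A) = 0.04631×2.267 = 0.105 mol·L⁻¹.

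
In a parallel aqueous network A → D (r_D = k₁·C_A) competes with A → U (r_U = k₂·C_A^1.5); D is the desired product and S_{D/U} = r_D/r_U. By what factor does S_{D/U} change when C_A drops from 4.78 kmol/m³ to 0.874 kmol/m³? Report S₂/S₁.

S_{D/U} = (k₁/k₂)·C_A^-0.5, so S₂/S₁ = (C_{A,2}/C_{A,1})^-0.5.
= (0.874/4.78)^(-0.5) = (0.1828)^(-0.5) = 2.34.
Selectivity toward D rises as C_A falls — low-concentration operation is favoured.

2.34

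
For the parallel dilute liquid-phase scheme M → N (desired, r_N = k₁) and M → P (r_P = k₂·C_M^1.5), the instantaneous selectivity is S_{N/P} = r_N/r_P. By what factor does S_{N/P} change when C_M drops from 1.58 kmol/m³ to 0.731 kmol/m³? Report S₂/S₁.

3.18

S_{N/P} = (k₁/k₂)·C_M^-1.5, so S₂/S₁ = (C_{M,2}/C_{M,1})^-1.5.
= (0.731/1.58)^(-1.5) = (0.4627)^(-1.5) = 3.18.
Selectivity toward N rises as C_M falls — low-concentration operation is favoured.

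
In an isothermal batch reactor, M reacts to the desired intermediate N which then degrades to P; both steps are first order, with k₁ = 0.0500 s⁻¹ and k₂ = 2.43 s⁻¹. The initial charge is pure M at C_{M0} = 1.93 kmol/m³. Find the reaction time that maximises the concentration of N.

1.63 s

For first-order series the maximum of C_N occurs at t_opt = ln(k₂/k₁)/(k₂−k₁).
= ln(2.43/0.0500)/(2.43−0.0500) = ln(48.60)/2.380 = 3.884/2.380 = 1.63 s.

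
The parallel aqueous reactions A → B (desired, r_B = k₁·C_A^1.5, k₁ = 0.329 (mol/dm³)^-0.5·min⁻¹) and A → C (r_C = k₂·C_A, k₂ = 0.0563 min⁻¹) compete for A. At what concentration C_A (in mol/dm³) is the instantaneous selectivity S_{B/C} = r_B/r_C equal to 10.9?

3.48 mol/dm³

S_{B/C} = (k₁/k₂)·C_A^0.5 ⇒ C_A = (S·k₂/k₁)^(2).
= (10.9×0.0563/0.329)^(2) = (1.865)^(2) = 3.48 mol/dm³.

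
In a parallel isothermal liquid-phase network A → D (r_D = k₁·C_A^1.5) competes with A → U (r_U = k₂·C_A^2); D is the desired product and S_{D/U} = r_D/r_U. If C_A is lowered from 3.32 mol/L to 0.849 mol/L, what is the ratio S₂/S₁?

S_{D/U} = (k₁/k₂)·C_A^-0.5, so S₂/S₁ = (C_{A,2}/C_{A,1})^-0.5.
= (0.849/3.32)^(-0.5) = (0.2557)^(-0.5) = 1.98.

1.98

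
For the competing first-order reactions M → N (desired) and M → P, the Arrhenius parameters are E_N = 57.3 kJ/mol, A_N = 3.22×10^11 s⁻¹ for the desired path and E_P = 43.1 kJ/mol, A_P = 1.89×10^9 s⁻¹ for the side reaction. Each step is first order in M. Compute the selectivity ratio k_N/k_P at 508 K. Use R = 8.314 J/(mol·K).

5.91

With equal orders, S_{N/P} = k_N/k_P = (A_N/A_P)·exp[(E_P−E_N)/(RT)].
(E_P−E_N)/(RT) = (43.1−57.3)×10³/(8.314×508) = -14200/4224 = -3.362.
k_N/k_P = (3.22×10^11/1.89×10^9)·exp(-3.362) = 170.4 × 0.03466 = 5.91.
Since E_N > E_P, raising the temperature improves selectivity toward N.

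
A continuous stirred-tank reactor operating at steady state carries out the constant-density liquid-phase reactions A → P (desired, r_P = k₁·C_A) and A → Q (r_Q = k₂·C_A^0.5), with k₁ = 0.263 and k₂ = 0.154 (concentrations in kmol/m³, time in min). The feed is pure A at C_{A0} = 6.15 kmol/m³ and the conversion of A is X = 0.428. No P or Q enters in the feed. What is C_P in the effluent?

2.01 kmol/m³

Exit C_A = C_{A0}(1−X) = 6.15×0.572 = 3.518 kmol/m³.
Rates in a CSTR are evaluated at the outlet concentration: r_P = 0.263×3.518 = 0.9252, r_Q = 0.154×3.518^0.5 = 0.2888.
Fraction of consumed A going to P: r_P/(r_P+r_Q) = 0.7621.
C_P = 0.7621·C_{A0}·X = 0.7621×6.15×0.428 = 2.01 kmol/m³.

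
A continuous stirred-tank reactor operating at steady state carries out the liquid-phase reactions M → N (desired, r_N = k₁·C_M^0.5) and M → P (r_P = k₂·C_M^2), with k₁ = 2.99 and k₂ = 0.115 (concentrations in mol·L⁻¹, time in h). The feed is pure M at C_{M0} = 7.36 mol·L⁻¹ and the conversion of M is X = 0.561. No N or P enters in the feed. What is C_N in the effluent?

3.38 mol·L⁻¹

Exit C_M = C_{M0}(1−X) = 7.36×0.439 = 3.231 mol·L⁻¹.
Rates in a CSTR are evaluated at the outlet concentration: r_N = 2.99×3.231^0.5 = 5.375, r_P = 0.115×3.231^2 = 1.201.
Fraction of consumed M going to N: r_N/(r_N+r_P) = 0.8174.
C_N = 0.8174·C_{M0}·X = 0.8174×7.36×0.561 = 3.38 mol·L⁻¹.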